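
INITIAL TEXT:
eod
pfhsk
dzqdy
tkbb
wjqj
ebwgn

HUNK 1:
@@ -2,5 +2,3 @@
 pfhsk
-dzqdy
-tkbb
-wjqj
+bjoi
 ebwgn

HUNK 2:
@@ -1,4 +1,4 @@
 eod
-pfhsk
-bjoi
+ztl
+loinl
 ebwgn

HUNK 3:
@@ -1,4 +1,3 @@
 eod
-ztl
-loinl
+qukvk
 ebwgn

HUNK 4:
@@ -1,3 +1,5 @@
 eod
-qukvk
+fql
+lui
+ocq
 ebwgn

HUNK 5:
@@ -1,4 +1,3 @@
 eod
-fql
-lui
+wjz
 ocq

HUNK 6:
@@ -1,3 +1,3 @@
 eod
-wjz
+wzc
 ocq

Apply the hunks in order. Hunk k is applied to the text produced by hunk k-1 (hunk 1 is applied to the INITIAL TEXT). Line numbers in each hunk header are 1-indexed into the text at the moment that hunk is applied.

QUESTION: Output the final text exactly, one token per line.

Answer: eod
wzc
ocq
ebwgn

Derivation:
Hunk 1: at line 2 remove [dzqdy,tkbb,wjqj] add [bjoi] -> 4 lines: eod pfhsk bjoi ebwgn
Hunk 2: at line 1 remove [pfhsk,bjoi] add [ztl,loinl] -> 4 lines: eod ztl loinl ebwgn
Hunk 3: at line 1 remove [ztl,loinl] add [qukvk] -> 3 lines: eod qukvk ebwgn
Hunk 4: at line 1 remove [qukvk] add [fql,lui,ocq] -> 5 lines: eod fql lui ocq ebwgn
Hunk 5: at line 1 remove [fql,lui] add [wjz] -> 4 lines: eod wjz ocq ebwgn
Hunk 6: at line 1 remove [wjz] add [wzc] -> 4 lines: eod wzc ocq ebwgn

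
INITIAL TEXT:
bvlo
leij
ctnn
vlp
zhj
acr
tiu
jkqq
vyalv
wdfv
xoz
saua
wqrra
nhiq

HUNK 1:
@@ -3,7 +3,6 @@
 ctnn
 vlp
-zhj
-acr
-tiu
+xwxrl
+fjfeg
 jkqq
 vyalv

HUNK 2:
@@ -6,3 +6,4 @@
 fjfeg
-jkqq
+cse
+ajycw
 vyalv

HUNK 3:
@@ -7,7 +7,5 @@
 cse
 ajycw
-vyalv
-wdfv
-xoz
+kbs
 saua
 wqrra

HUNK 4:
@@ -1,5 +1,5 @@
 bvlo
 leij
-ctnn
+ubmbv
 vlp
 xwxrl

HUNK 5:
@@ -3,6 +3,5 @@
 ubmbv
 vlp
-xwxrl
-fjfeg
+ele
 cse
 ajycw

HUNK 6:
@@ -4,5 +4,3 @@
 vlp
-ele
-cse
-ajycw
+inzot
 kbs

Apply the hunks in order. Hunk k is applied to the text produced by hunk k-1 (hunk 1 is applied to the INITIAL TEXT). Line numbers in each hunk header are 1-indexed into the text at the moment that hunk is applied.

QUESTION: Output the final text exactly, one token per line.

Hunk 1: at line 3 remove [zhj,acr,tiu] add [xwxrl,fjfeg] -> 13 lines: bvlo leij ctnn vlp xwxrl fjfeg jkqq vyalv wdfv xoz saua wqrra nhiq
Hunk 2: at line 6 remove [jkqq] add [cse,ajycw] -> 14 lines: bvlo leij ctnn vlp xwxrl fjfeg cse ajycw vyalv wdfv xoz saua wqrra nhiq
Hunk 3: at line 7 remove [vyalv,wdfv,xoz] add [kbs] -> 12 lines: bvlo leij ctnn vlp xwxrl fjfeg cse ajycw kbs saua wqrra nhiq
Hunk 4: at line 1 remove [ctnn] add [ubmbv] -> 12 lines: bvlo leij ubmbv vlp xwxrl fjfeg cse ajycw kbs saua wqrra nhiq
Hunk 5: at line 3 remove [xwxrl,fjfeg] add [ele] -> 11 lines: bvlo leij ubmbv vlp ele cse ajycw kbs saua wqrra nhiq
Hunk 6: at line 4 remove [ele,cse,ajycw] add [inzot] -> 9 lines: bvlo leij ubmbv vlp inzot kbs saua wqrra nhiq

Answer: bvlo
leij
ubmbv
vlp
inzot
kbs
saua
wqrra
nhiq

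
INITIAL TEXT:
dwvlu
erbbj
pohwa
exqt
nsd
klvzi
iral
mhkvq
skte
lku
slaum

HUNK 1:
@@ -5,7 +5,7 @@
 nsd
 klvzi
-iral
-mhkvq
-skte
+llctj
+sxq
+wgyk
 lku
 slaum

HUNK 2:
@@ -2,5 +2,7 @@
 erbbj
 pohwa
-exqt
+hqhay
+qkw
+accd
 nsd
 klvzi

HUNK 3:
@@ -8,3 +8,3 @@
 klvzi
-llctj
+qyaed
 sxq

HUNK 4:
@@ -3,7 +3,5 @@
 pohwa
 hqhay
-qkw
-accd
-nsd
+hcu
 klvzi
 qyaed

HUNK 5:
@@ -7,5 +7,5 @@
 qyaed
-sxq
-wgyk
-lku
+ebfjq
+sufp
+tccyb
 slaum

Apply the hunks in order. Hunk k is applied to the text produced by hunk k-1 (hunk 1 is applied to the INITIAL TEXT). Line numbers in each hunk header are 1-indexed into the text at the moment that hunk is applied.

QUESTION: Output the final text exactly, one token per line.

Hunk 1: at line 5 remove [iral,mhkvq,skte] add [llctj,sxq,wgyk] -> 11 lines: dwvlu erbbj pohwa exqt nsd klvzi llctj sxq wgyk lku slaum
Hunk 2: at line 2 remove [exqt] add [hqhay,qkw,accd] -> 13 lines: dwvlu erbbj pohwa hqhay qkw accd nsd klvzi llctj sxq wgyk lku slaum
Hunk 3: at line 8 remove [llctj] add [qyaed] -> 13 lines: dwvlu erbbj pohwa hqhay qkw accd nsd klvzi qyaed sxq wgyk lku slaum
Hunk 4: at line 3 remove [qkw,accd,nsd] add [hcu] -> 11 lines: dwvlu erbbj pohwa hqhay hcu klvzi qyaed sxq wgyk lku slaum
Hunk 5: at line 7 remove [sxq,wgyk,lku] add [ebfjq,sufp,tccyb] -> 11 lines: dwvlu erbbj pohwa hqhay hcu klvzi qyaed ebfjq sufp tccyb slaum

Answer: dwvlu
erbbj
pohwa
hqhay
hcu
klvzi
qyaed
ebfjq
sufp
tccyb
slaum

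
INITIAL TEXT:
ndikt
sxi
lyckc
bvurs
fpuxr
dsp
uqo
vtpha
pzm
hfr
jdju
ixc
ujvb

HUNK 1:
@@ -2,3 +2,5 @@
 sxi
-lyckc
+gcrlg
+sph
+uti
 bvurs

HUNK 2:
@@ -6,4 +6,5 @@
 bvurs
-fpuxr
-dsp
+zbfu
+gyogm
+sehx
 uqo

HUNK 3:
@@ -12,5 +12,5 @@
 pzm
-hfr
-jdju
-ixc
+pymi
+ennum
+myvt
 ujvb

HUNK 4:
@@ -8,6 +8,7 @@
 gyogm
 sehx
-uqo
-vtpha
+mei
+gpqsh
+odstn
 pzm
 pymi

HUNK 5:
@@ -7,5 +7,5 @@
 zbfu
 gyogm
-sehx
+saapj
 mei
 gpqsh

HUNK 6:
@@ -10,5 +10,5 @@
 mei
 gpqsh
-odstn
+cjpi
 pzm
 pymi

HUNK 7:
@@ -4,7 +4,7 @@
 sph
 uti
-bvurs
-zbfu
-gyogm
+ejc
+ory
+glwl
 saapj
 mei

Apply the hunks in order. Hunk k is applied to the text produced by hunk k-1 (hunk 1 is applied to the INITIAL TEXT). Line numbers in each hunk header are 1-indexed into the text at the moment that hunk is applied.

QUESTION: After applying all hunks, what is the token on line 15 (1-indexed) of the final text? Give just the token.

Answer: ennum

Derivation:
Hunk 1: at line 2 remove [lyckc] add [gcrlg,sph,uti] -> 15 lines: ndikt sxi gcrlg sph uti bvurs fpuxr dsp uqo vtpha pzm hfr jdju ixc ujvb
Hunk 2: at line 6 remove [fpuxr,dsp] add [zbfu,gyogm,sehx] -> 16 lines: ndikt sxi gcrlg sph uti bvurs zbfu gyogm sehx uqo vtpha pzm hfr jdju ixc ujvb
Hunk 3: at line 12 remove [hfr,jdju,ixc] add [pymi,ennum,myvt] -> 16 lines: ndikt sxi gcrlg sph uti bvurs zbfu gyogm sehx uqo vtpha pzm pymi ennum myvt ujvb
Hunk 4: at line 8 remove [uqo,vtpha] add [mei,gpqsh,odstn] -> 17 lines: ndikt sxi gcrlg sph uti bvurs zbfu gyogm sehx mei gpqsh odstn pzm pymi ennum myvt ujvb
Hunk 5: at line 7 remove [sehx] add [saapj] -> 17 lines: ndikt sxi gcrlg sph uti bvurs zbfu gyogm saapj mei gpqsh odstn pzm pymi ennum myvt ujvb
Hunk 6: at line 10 remove [odstn] add [cjpi] -> 17 lines: ndikt sxi gcrlg sph uti bvurs zbfu gyogm saapj mei gpqsh cjpi pzm pymi ennum myvt ujvb
Hunk 7: at line 4 remove [bvurs,zbfu,gyogm] add [ejc,ory,glwl] -> 17 lines: ndikt sxi gcrlg sph uti ejc ory glwl saapj mei gpqsh cjpi pzm pymi ennum myvt ujvb
Final line 15: ennum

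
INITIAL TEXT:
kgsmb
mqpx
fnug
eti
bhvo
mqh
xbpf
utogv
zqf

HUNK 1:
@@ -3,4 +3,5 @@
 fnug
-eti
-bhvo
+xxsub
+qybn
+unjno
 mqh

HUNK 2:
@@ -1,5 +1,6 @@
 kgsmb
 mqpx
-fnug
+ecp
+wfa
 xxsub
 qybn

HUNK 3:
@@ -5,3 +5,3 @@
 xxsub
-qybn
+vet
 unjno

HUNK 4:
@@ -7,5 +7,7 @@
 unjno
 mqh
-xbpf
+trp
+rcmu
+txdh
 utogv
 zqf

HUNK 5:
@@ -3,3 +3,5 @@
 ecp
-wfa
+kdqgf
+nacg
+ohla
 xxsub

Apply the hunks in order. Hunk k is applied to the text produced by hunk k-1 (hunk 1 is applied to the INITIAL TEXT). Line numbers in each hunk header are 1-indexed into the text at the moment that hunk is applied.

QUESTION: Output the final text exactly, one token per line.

Hunk 1: at line 3 remove [eti,bhvo] add [xxsub,qybn,unjno] -> 10 lines: kgsmb mqpx fnug xxsub qybn unjno mqh xbpf utogv zqf
Hunk 2: at line 1 remove [fnug] add [ecp,wfa] -> 11 lines: kgsmb mqpx ecp wfa xxsub qybn unjno mqh xbpf utogv zqf
Hunk 3: at line 5 remove [qybn] add [vet] -> 11 lines: kgsmb mqpx ecp wfa xxsub vet unjno mqh xbpf utogv zqf
Hunk 4: at line 7 remove [xbpf] add [trp,rcmu,txdh] -> 13 lines: kgsmb mqpx ecp wfa xxsub vet unjno mqh trp rcmu txdh utogv zqf
Hunk 5: at line 3 remove [wfa] add [kdqgf,nacg,ohla] -> 15 lines: kgsmb mqpx ecp kdqgf nacg ohla xxsub vet unjno mqh trp rcmu txdh utogv zqf

Answer: kgsmb
mqpx
ecp
kdqgf
nacg
ohla
xxsub
vet
unjno
mqh
trp
rcmu
txdh
utogv
zqf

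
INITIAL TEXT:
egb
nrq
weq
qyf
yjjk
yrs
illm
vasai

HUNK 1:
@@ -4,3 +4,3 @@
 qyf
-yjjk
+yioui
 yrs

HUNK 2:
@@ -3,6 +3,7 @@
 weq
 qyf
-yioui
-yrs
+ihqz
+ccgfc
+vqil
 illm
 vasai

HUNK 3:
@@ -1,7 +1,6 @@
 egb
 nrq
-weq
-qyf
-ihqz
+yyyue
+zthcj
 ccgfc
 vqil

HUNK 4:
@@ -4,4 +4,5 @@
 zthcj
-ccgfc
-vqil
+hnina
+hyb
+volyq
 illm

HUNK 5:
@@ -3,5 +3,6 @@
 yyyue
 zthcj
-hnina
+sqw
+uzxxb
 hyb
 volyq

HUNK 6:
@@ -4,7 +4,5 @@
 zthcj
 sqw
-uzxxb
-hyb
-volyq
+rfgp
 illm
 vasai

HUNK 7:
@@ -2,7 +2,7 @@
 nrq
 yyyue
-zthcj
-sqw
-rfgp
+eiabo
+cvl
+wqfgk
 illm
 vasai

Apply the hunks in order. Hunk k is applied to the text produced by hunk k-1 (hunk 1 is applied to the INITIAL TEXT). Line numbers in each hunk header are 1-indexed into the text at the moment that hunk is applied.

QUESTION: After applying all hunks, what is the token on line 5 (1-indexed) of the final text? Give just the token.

Hunk 1: at line 4 remove [yjjk] add [yioui] -> 8 lines: egb nrq weq qyf yioui yrs illm vasai
Hunk 2: at line 3 remove [yioui,yrs] add [ihqz,ccgfc,vqil] -> 9 lines: egb nrq weq qyf ihqz ccgfc vqil illm vasai
Hunk 3: at line 1 remove [weq,qyf,ihqz] add [yyyue,zthcj] -> 8 lines: egb nrq yyyue zthcj ccgfc vqil illm vasai
Hunk 4: at line 4 remove [ccgfc,vqil] add [hnina,hyb,volyq] -> 9 lines: egb nrq yyyue zthcj hnina hyb volyq illm vasai
Hunk 5: at line 3 remove [hnina] add [sqw,uzxxb] -> 10 lines: egb nrq yyyue zthcj sqw uzxxb hyb volyq illm vasai
Hunk 6: at line 4 remove [uzxxb,hyb,volyq] add [rfgp] -> 8 lines: egb nrq yyyue zthcj sqw rfgp illm vasai
Hunk 7: at line 2 remove [zthcj,sqw,rfgp] add [eiabo,cvl,wqfgk] -> 8 lines: egb nrq yyyue eiabo cvl wqfgk illm vasai
Final line 5: cvl

Answer: cvl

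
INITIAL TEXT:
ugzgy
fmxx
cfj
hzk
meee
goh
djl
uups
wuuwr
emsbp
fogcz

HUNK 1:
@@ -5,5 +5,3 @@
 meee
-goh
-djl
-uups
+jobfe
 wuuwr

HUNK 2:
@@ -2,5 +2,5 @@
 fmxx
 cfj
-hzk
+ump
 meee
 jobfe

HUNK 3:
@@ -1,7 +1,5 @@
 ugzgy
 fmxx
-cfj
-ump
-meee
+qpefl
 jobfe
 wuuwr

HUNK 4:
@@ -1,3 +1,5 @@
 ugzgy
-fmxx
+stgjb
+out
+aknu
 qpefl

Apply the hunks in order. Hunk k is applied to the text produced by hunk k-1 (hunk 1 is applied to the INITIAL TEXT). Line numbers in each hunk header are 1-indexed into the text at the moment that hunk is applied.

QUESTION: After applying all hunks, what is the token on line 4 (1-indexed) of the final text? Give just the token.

Answer: aknu

Derivation:
Hunk 1: at line 5 remove [goh,djl,uups] add [jobfe] -> 9 lines: ugzgy fmxx cfj hzk meee jobfe wuuwr emsbp fogcz
Hunk 2: at line 2 remove [hzk] add [ump] -> 9 lines: ugzgy fmxx cfj ump meee jobfe wuuwr emsbp fogcz
Hunk 3: at line 1 remove [cfj,ump,meee] add [qpefl] -> 7 lines: ugzgy fmxx qpefl jobfe wuuwr emsbp fogcz
Hunk 4: at line 1 remove [fmxx] add [stgjb,out,aknu] -> 9 lines: ugzgy stgjb out aknu qpefl jobfe wuuwr emsbp fogcz
Final line 4: aknu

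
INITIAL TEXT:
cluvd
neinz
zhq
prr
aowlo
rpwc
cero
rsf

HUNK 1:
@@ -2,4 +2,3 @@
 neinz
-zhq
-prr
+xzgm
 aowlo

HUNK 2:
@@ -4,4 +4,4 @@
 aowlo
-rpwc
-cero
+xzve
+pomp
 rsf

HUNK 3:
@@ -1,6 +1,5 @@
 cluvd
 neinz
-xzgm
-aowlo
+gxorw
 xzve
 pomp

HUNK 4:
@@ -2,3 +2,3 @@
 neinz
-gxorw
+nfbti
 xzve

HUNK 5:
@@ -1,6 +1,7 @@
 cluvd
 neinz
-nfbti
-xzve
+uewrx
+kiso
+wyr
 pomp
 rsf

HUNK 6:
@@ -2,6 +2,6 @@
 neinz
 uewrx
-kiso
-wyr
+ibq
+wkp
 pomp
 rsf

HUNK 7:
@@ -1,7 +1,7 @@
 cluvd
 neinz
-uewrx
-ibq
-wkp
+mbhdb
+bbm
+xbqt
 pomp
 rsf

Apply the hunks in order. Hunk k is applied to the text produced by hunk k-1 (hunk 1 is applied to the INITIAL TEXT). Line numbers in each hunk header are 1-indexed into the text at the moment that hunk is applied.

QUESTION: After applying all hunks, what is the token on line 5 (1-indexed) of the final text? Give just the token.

Answer: xbqt

Derivation:
Hunk 1: at line 2 remove [zhq,prr] add [xzgm] -> 7 lines: cluvd neinz xzgm aowlo rpwc cero rsf
Hunk 2: at line 4 remove [rpwc,cero] add [xzve,pomp] -> 7 lines: cluvd neinz xzgm aowlo xzve pomp rsf
Hunk 3: at line 1 remove [xzgm,aowlo] add [gxorw] -> 6 lines: cluvd neinz gxorw xzve pomp rsf
Hunk 4: at line 2 remove [gxorw] add [nfbti] -> 6 lines: cluvd neinz nfbti xzve pomp rsf
Hunk 5: at line 1 remove [nfbti,xzve] add [uewrx,kiso,wyr] -> 7 lines: cluvd neinz uewrx kiso wyr pomp rsf
Hunk 6: at line 2 remove [kiso,wyr] add [ibq,wkp] -> 7 lines: cluvd neinz uewrx ibq wkp pomp rsf
Hunk 7: at line 1 remove [uewrx,ibq,wkp] add [mbhdb,bbm,xbqt] -> 7 lines: cluvd neinz mbhdb bbm xbqt pomp rsf
Final line 5: xbqt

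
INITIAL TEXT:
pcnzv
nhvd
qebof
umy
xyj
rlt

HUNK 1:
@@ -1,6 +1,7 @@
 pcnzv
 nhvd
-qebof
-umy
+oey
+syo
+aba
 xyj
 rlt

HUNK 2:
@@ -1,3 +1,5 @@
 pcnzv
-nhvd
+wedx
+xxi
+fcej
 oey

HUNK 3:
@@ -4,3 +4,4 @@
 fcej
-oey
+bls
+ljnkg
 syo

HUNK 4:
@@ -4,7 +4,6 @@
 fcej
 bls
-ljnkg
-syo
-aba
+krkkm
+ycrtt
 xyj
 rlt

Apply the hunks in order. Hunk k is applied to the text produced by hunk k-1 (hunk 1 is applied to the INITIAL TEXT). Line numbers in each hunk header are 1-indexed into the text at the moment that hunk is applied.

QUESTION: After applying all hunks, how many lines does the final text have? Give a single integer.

Answer: 9

Derivation:
Hunk 1: at line 1 remove [qebof,umy] add [oey,syo,aba] -> 7 lines: pcnzv nhvd oey syo aba xyj rlt
Hunk 2: at line 1 remove [nhvd] add [wedx,xxi,fcej] -> 9 lines: pcnzv wedx xxi fcej oey syo aba xyj rlt
Hunk 3: at line 4 remove [oey] add [bls,ljnkg] -> 10 lines: pcnzv wedx xxi fcej bls ljnkg syo aba xyj rlt
Hunk 4: at line 4 remove [ljnkg,syo,aba] add [krkkm,ycrtt] -> 9 lines: pcnzv wedx xxi fcej bls krkkm ycrtt xyj rlt
Final line count: 9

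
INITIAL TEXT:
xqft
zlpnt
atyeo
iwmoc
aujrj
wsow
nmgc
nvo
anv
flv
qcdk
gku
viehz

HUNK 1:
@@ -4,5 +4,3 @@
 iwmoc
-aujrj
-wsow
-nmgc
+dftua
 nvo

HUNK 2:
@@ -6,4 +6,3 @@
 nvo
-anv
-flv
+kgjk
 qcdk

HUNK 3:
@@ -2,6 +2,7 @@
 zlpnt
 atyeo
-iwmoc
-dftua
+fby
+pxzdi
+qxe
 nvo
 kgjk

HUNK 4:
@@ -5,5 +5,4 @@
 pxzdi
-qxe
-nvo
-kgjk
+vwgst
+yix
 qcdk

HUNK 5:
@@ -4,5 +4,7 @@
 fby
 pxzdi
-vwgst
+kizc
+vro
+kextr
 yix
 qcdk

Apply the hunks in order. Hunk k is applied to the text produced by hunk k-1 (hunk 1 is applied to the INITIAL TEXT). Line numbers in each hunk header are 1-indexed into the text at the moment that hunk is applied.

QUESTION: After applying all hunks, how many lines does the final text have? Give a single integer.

Hunk 1: at line 4 remove [aujrj,wsow,nmgc] add [dftua] -> 11 lines: xqft zlpnt atyeo iwmoc dftua nvo anv flv qcdk gku viehz
Hunk 2: at line 6 remove [anv,flv] add [kgjk] -> 10 lines: xqft zlpnt atyeo iwmoc dftua nvo kgjk qcdk gku viehz
Hunk 3: at line 2 remove [iwmoc,dftua] add [fby,pxzdi,qxe] -> 11 lines: xqft zlpnt atyeo fby pxzdi qxe nvo kgjk qcdk gku viehz
Hunk 4: at line 5 remove [qxe,nvo,kgjk] add [vwgst,yix] -> 10 lines: xqft zlpnt atyeo fby pxzdi vwgst yix qcdk gku viehz
Hunk 5: at line 4 remove [vwgst] add [kizc,vro,kextr] -> 12 lines: xqft zlpnt atyeo fby pxzdi kizc vro kextr yix qcdk gku viehz
Final line count: 12

Answer: 12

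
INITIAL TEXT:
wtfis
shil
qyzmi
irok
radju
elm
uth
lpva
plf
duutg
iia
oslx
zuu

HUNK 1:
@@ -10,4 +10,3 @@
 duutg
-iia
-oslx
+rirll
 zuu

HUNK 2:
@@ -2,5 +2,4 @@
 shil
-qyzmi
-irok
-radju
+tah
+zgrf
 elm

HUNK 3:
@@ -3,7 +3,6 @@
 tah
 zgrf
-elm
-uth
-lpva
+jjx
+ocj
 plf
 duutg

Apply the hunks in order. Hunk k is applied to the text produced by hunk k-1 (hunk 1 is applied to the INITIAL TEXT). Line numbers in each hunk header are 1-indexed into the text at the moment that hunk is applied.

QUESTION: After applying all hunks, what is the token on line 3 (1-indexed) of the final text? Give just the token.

Answer: tah

Derivation:
Hunk 1: at line 10 remove [iia,oslx] add [rirll] -> 12 lines: wtfis shil qyzmi irok radju elm uth lpva plf duutg rirll zuu
Hunk 2: at line 2 remove [qyzmi,irok,radju] add [tah,zgrf] -> 11 lines: wtfis shil tah zgrf elm uth lpva plf duutg rirll zuu
Hunk 3: at line 3 remove [elm,uth,lpva] add [jjx,ocj] -> 10 lines: wtfis shil tah zgrf jjx ocj plf duutg rirll zuu
Final line 3: tah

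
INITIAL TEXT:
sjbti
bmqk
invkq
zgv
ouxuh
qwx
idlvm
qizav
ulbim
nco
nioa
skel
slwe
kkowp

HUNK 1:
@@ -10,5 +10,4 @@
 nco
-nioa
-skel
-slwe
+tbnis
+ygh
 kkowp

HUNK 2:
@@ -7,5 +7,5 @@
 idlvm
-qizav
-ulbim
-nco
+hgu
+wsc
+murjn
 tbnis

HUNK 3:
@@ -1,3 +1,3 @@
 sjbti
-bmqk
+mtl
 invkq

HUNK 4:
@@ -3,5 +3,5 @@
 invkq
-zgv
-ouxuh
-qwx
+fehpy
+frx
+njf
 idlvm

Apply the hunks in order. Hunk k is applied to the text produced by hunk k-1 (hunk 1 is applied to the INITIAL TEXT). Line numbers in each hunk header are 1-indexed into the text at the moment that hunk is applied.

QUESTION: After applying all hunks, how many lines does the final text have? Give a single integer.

Answer: 13

Derivation:
Hunk 1: at line 10 remove [nioa,skel,slwe] add [tbnis,ygh] -> 13 lines: sjbti bmqk invkq zgv ouxuh qwx idlvm qizav ulbim nco tbnis ygh kkowp
Hunk 2: at line 7 remove [qizav,ulbim,nco] add [hgu,wsc,murjn] -> 13 lines: sjbti bmqk invkq zgv ouxuh qwx idlvm hgu wsc murjn tbnis ygh kkowp
Hunk 3: at line 1 remove [bmqk] add [mtl] -> 13 lines: sjbti mtl invkq zgv ouxuh qwx idlvm hgu wsc murjn tbnis ygh kkowp
Hunk 4: at line 3 remove [zgv,ouxuh,qwx] add [fehpy,frx,njf] -> 13 lines: sjbti mtl invkq fehpy frx njf idlvm hgu wsc murjn tbnis ygh kkowp
Final line count: 13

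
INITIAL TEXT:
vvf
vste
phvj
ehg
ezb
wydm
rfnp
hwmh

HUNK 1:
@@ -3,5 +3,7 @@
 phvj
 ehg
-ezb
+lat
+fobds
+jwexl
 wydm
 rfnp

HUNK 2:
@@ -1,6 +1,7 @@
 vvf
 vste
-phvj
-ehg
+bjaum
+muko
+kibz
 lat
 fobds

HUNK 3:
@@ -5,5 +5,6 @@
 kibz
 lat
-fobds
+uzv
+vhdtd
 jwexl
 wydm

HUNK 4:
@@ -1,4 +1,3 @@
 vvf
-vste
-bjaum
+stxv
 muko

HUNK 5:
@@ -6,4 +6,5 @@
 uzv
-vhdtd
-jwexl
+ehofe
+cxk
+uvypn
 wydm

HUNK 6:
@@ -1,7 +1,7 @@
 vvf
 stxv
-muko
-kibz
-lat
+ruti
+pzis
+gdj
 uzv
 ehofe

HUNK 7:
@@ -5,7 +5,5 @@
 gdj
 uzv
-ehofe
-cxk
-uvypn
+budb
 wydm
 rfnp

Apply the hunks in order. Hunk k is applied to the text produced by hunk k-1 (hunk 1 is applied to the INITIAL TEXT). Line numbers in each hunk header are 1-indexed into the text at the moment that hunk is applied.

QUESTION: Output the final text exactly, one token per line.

Answer: vvf
stxv
ruti
pzis
gdj
uzv
budb
wydm
rfnp
hwmh

Derivation:
Hunk 1: at line 3 remove [ezb] add [lat,fobds,jwexl] -> 10 lines: vvf vste phvj ehg lat fobds jwexl wydm rfnp hwmh
Hunk 2: at line 1 remove [phvj,ehg] add [bjaum,muko,kibz] -> 11 lines: vvf vste bjaum muko kibz lat fobds jwexl wydm rfnp hwmh
Hunk 3: at line 5 remove [fobds] add [uzv,vhdtd] -> 12 lines: vvf vste bjaum muko kibz lat uzv vhdtd jwexl wydm rfnp hwmh
Hunk 4: at line 1 remove [vste,bjaum] add [stxv] -> 11 lines: vvf stxv muko kibz lat uzv vhdtd jwexl wydm rfnp hwmh
Hunk 5: at line 6 remove [vhdtd,jwexl] add [ehofe,cxk,uvypn] -> 12 lines: vvf stxv muko kibz lat uzv ehofe cxk uvypn wydm rfnp hwmh
Hunk 6: at line 1 remove [muko,kibz,lat] add [ruti,pzis,gdj] -> 12 lines: vvf stxv ruti pzis gdj uzv ehofe cxk uvypn wydm rfnp hwmh
Hunk 7: at line 5 remove [ehofe,cxk,uvypn] add [budb] -> 10 lines: vvf stxv ruti pzis gdj uzv budb wydm rfnp hwmh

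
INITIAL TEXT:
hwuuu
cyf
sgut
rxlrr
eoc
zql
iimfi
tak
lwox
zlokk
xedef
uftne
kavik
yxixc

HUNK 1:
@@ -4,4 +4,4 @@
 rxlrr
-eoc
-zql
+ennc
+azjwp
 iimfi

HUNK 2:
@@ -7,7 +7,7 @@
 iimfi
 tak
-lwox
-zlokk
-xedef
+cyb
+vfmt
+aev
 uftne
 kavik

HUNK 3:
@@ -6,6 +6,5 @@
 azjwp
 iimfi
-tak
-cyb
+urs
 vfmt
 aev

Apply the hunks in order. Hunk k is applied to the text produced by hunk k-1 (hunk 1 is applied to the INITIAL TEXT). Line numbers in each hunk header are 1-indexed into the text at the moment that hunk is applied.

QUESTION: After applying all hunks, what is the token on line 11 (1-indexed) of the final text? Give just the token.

Hunk 1: at line 4 remove [eoc,zql] add [ennc,azjwp] -> 14 lines: hwuuu cyf sgut rxlrr ennc azjwp iimfi tak lwox zlokk xedef uftne kavik yxixc
Hunk 2: at line 7 remove [lwox,zlokk,xedef] add [cyb,vfmt,aev] -> 14 lines: hwuuu cyf sgut rxlrr ennc azjwp iimfi tak cyb vfmt aev uftne kavik yxixc
Hunk 3: at line 6 remove [tak,cyb] add [urs] -> 13 lines: hwuuu cyf sgut rxlrr ennc azjwp iimfi urs vfmt aev uftne kavik yxixc
Final line 11: uftne

Answer: uftne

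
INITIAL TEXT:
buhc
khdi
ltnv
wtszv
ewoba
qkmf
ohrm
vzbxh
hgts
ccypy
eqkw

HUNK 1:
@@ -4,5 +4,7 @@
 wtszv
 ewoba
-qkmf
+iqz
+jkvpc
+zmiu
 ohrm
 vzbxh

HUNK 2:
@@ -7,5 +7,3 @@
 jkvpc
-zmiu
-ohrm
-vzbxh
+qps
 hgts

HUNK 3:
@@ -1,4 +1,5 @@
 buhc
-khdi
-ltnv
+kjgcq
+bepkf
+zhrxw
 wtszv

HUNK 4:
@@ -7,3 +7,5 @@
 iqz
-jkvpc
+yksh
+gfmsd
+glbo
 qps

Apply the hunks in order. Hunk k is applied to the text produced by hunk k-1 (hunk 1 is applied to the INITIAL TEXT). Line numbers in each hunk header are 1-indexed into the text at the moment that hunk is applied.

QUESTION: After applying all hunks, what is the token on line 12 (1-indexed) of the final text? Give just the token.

Answer: hgts

Derivation:
Hunk 1: at line 4 remove [qkmf] add [iqz,jkvpc,zmiu] -> 13 lines: buhc khdi ltnv wtszv ewoba iqz jkvpc zmiu ohrm vzbxh hgts ccypy eqkw
Hunk 2: at line 7 remove [zmiu,ohrm,vzbxh] add [qps] -> 11 lines: buhc khdi ltnv wtszv ewoba iqz jkvpc qps hgts ccypy eqkw
Hunk 3: at line 1 remove [khdi,ltnv] add [kjgcq,bepkf,zhrxw] -> 12 lines: buhc kjgcq bepkf zhrxw wtszv ewoba iqz jkvpc qps hgts ccypy eqkw
Hunk 4: at line 7 remove [jkvpc] add [yksh,gfmsd,glbo] -> 14 lines: buhc kjgcq bepkf zhrxw wtszv ewoba iqz yksh gfmsd glbo qps hgts ccypy eqkw
Final line 12: hgts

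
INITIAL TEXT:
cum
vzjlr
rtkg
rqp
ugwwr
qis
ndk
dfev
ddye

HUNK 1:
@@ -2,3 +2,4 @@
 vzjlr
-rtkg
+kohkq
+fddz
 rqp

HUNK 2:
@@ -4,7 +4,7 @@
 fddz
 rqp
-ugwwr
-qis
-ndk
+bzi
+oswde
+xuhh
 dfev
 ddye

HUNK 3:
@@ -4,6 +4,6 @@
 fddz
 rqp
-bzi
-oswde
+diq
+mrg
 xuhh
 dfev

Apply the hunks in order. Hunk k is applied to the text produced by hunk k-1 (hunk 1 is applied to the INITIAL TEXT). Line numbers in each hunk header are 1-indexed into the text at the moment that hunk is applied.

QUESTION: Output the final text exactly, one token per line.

Hunk 1: at line 2 remove [rtkg] add [kohkq,fddz] -> 10 lines: cum vzjlr kohkq fddz rqp ugwwr qis ndk dfev ddye
Hunk 2: at line 4 remove [ugwwr,qis,ndk] add [bzi,oswde,xuhh] -> 10 lines: cum vzjlr kohkq fddz rqp bzi oswde xuhh dfev ddye
Hunk 3: at line 4 remove [bzi,oswde] add [diq,mrg] -> 10 lines: cum vzjlr kohkq fddz rqp diq mrg xuhh dfev ddye

Answer: cum
vzjlr
kohkq
fddz
rqp
diq
mrg
xuhh
dfev
ddye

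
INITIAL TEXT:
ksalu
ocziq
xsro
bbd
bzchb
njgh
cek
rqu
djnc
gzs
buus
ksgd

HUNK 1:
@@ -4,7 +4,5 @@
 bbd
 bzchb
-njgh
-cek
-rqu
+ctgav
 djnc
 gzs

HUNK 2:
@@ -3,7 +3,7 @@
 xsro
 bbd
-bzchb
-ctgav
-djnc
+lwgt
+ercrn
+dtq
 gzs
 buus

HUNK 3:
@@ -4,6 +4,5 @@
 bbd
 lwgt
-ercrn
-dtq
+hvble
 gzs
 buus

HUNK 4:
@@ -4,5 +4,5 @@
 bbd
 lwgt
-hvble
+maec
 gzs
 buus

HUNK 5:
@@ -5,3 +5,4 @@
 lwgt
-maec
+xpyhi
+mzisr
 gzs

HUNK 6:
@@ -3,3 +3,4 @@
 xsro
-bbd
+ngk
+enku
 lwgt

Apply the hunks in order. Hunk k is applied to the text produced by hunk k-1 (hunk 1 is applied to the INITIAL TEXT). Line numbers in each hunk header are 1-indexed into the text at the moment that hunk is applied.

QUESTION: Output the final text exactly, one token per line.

Hunk 1: at line 4 remove [njgh,cek,rqu] add [ctgav] -> 10 lines: ksalu ocziq xsro bbd bzchb ctgav djnc gzs buus ksgd
Hunk 2: at line 3 remove [bzchb,ctgav,djnc] add [lwgt,ercrn,dtq] -> 10 lines: ksalu ocziq xsro bbd lwgt ercrn dtq gzs buus ksgd
Hunk 3: at line 4 remove [ercrn,dtq] add [hvble] -> 9 lines: ksalu ocziq xsro bbd lwgt hvble gzs buus ksgd
Hunk 4: at line 4 remove [hvble] add [maec] -> 9 lines: ksalu ocziq xsro bbd lwgt maec gzs buus ksgd
Hunk 5: at line 5 remove [maec] add [xpyhi,mzisr] -> 10 lines: ksalu ocziq xsro bbd lwgt xpyhi mzisr gzs buus ksgd
Hunk 6: at line 3 remove [bbd] add [ngk,enku] -> 11 lines: ksalu ocziq xsro ngk enku lwgt xpyhi mzisr gzs buus ksgd

Answer: ksalu
ocziq
xsro
ngk
enku
lwgt
xpyhi
mzisr
gzs
buus
ksgd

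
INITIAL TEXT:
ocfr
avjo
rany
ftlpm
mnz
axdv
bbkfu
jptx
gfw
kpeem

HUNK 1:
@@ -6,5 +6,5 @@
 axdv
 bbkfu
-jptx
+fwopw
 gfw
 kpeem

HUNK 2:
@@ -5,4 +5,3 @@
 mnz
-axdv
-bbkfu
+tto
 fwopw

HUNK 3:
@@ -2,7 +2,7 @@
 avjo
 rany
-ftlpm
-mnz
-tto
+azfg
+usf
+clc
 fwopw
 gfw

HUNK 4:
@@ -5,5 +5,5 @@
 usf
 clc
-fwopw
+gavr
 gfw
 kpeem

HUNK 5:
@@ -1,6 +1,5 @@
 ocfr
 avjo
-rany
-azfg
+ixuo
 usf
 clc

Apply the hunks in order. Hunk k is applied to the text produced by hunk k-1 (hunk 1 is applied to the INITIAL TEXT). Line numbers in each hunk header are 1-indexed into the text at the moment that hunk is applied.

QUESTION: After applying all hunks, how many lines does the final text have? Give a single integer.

Answer: 8

Derivation:
Hunk 1: at line 6 remove [jptx] add [fwopw] -> 10 lines: ocfr avjo rany ftlpm mnz axdv bbkfu fwopw gfw kpeem
Hunk 2: at line 5 remove [axdv,bbkfu] add [tto] -> 9 lines: ocfr avjo rany ftlpm mnz tto fwopw gfw kpeem
Hunk 3: at line 2 remove [ftlpm,mnz,tto] add [azfg,usf,clc] -> 9 lines: ocfr avjo rany azfg usf clc fwopw gfw kpeem
Hunk 4: at line 5 remove [fwopw] add [gavr] -> 9 lines: ocfr avjo rany azfg usf clc gavr gfw kpeem
Hunk 5: at line 1 remove [rany,azfg] add [ixuo] -> 8 lines: ocfr avjo ixuo usf clc gavr gfw kpeem
Final line count: 8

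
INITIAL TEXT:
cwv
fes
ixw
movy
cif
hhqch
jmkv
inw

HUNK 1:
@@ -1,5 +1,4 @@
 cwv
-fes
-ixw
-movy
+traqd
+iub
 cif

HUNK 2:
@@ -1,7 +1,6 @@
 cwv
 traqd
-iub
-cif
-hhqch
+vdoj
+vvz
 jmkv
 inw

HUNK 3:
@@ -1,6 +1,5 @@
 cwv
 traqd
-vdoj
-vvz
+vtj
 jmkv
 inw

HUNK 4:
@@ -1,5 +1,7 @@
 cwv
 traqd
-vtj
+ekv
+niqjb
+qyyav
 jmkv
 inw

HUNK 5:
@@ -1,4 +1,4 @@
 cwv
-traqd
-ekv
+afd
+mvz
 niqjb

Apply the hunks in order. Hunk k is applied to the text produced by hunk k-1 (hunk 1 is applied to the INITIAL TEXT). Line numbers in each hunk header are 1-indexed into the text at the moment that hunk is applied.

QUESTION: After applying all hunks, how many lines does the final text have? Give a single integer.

Hunk 1: at line 1 remove [fes,ixw,movy] add [traqd,iub] -> 7 lines: cwv traqd iub cif hhqch jmkv inw
Hunk 2: at line 1 remove [iub,cif,hhqch] add [vdoj,vvz] -> 6 lines: cwv traqd vdoj vvz jmkv inw
Hunk 3: at line 1 remove [vdoj,vvz] add [vtj] -> 5 lines: cwv traqd vtj jmkv inw
Hunk 4: at line 1 remove [vtj] add [ekv,niqjb,qyyav] -> 7 lines: cwv traqd ekv niqjb qyyav jmkv inw
Hunk 5: at line 1 remove [traqd,ekv] add [afd,mvz] -> 7 lines: cwv afd mvz niqjb qyyav jmkv inw
Final line count: 7

Answer: 7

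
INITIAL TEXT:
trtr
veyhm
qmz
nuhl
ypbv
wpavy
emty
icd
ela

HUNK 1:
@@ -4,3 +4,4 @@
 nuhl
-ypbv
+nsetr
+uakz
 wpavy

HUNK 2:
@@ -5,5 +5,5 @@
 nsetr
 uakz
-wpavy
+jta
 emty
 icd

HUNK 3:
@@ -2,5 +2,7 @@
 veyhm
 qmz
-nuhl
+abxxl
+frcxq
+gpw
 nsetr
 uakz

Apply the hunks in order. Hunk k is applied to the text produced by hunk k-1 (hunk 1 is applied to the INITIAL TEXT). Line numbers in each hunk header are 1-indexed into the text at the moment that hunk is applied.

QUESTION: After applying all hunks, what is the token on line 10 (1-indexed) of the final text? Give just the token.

Answer: emty

Derivation:
Hunk 1: at line 4 remove [ypbv] add [nsetr,uakz] -> 10 lines: trtr veyhm qmz nuhl nsetr uakz wpavy emty icd ela
Hunk 2: at line 5 remove [wpavy] add [jta] -> 10 lines: trtr veyhm qmz nuhl nsetr uakz jta emty icd ela
Hunk 3: at line 2 remove [nuhl] add [abxxl,frcxq,gpw] -> 12 lines: trtr veyhm qmz abxxl frcxq gpw nsetr uakz jta emty icd ela
Final line 10: emty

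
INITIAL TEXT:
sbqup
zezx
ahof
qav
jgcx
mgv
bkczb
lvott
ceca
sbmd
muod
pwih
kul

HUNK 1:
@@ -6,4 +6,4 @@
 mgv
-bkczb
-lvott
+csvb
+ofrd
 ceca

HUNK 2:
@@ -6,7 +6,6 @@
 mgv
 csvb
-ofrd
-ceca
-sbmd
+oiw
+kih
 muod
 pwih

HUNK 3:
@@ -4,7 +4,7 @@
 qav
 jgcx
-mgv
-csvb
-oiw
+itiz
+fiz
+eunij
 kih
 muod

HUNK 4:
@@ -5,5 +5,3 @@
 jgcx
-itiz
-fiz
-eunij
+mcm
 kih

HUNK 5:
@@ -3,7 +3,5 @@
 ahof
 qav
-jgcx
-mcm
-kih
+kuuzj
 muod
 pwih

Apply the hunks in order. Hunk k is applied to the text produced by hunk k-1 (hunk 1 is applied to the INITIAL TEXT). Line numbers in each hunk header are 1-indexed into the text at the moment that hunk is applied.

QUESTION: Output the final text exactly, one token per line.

Hunk 1: at line 6 remove [bkczb,lvott] add [csvb,ofrd] -> 13 lines: sbqup zezx ahof qav jgcx mgv csvb ofrd ceca sbmd muod pwih kul
Hunk 2: at line 6 remove [ofrd,ceca,sbmd] add [oiw,kih] -> 12 lines: sbqup zezx ahof qav jgcx mgv csvb oiw kih muod pwih kul
Hunk 3: at line 4 remove [mgv,csvb,oiw] add [itiz,fiz,eunij] -> 12 lines: sbqup zezx ahof qav jgcx itiz fiz eunij kih muod pwih kul
Hunk 4: at line 5 remove [itiz,fiz,eunij] add [mcm] -> 10 lines: sbqup zezx ahof qav jgcx mcm kih muod pwih kul
Hunk 5: at line 3 remove [jgcx,mcm,kih] add [kuuzj] -> 8 lines: sbqup zezx ahof qav kuuzj muod pwih kul

Answer: sbqup
zezx
ahof
qav
kuuzj
muod
pwih
kul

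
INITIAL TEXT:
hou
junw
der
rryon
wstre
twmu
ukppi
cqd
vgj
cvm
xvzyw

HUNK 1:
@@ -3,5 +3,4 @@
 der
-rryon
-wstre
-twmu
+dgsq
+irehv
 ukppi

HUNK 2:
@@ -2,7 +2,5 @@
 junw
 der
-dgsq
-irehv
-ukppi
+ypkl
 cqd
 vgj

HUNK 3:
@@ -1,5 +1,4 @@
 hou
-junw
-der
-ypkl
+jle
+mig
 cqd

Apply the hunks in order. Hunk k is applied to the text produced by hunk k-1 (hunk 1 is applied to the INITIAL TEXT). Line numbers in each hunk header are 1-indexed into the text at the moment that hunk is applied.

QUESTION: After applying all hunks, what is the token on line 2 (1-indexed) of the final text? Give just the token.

Hunk 1: at line 3 remove [rryon,wstre,twmu] add [dgsq,irehv] -> 10 lines: hou junw der dgsq irehv ukppi cqd vgj cvm xvzyw
Hunk 2: at line 2 remove [dgsq,irehv,ukppi] add [ypkl] -> 8 lines: hou junw der ypkl cqd vgj cvm xvzyw
Hunk 3: at line 1 remove [junw,der,ypkl] add [jle,mig] -> 7 lines: hou jle mig cqd vgj cvm xvzyw
Final line 2: jle

Answer: jle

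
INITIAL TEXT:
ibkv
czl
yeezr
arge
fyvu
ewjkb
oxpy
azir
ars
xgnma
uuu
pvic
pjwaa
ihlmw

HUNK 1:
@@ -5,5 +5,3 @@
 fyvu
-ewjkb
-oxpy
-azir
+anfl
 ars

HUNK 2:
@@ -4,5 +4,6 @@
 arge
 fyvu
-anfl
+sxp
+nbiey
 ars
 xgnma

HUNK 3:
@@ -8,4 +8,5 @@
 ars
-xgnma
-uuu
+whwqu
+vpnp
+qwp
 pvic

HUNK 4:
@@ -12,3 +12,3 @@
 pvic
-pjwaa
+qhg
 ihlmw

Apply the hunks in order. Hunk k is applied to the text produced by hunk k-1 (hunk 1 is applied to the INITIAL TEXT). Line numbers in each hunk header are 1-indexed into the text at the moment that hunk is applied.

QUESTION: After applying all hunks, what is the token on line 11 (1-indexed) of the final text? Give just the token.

Hunk 1: at line 5 remove [ewjkb,oxpy,azir] add [anfl] -> 12 lines: ibkv czl yeezr arge fyvu anfl ars xgnma uuu pvic pjwaa ihlmw
Hunk 2: at line 4 remove [anfl] add [sxp,nbiey] -> 13 lines: ibkv czl yeezr arge fyvu sxp nbiey ars xgnma uuu pvic pjwaa ihlmw
Hunk 3: at line 8 remove [xgnma,uuu] add [whwqu,vpnp,qwp] -> 14 lines: ibkv czl yeezr arge fyvu sxp nbiey ars whwqu vpnp qwp pvic pjwaa ihlmw
Hunk 4: at line 12 remove [pjwaa] add [qhg] -> 14 lines: ibkv czl yeezr arge fyvu sxp nbiey ars whwqu vpnp qwp pvic qhg ihlmw
Final line 11: qwp

Answer: qwp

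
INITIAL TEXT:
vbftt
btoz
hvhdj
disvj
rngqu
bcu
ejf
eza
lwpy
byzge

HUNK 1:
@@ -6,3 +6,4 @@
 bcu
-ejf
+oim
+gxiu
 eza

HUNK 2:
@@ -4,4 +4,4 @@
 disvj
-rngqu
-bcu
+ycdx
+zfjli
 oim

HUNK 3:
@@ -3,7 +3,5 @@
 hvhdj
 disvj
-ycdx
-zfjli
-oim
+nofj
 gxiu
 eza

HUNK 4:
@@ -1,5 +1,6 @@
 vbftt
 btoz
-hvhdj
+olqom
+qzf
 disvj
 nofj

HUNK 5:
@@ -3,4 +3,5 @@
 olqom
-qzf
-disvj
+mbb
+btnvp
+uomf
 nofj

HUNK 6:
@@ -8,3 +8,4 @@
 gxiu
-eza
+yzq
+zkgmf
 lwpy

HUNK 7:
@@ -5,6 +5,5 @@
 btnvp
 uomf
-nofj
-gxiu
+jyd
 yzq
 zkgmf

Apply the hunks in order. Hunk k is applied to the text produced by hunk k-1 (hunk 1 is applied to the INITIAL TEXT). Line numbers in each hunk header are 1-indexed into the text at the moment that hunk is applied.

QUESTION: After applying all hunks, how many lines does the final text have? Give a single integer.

Answer: 11

Derivation:
Hunk 1: at line 6 remove [ejf] add [oim,gxiu] -> 11 lines: vbftt btoz hvhdj disvj rngqu bcu oim gxiu eza lwpy byzge
Hunk 2: at line 4 remove [rngqu,bcu] add [ycdx,zfjli] -> 11 lines: vbftt btoz hvhdj disvj ycdx zfjli oim gxiu eza lwpy byzge
Hunk 3: at line 3 remove [ycdx,zfjli,oim] add [nofj] -> 9 lines: vbftt btoz hvhdj disvj nofj gxiu eza lwpy byzge
Hunk 4: at line 1 remove [hvhdj] add [olqom,qzf] -> 10 lines: vbftt btoz olqom qzf disvj nofj gxiu eza lwpy byzge
Hunk 5: at line 3 remove [qzf,disvj] add [mbb,btnvp,uomf] -> 11 lines: vbftt btoz olqom mbb btnvp uomf nofj gxiu eza lwpy byzge
Hunk 6: at line 8 remove [eza] add [yzq,zkgmf] -> 12 lines: vbftt btoz olqom mbb btnvp uomf nofj gxiu yzq zkgmf lwpy byzge
Hunk 7: at line 5 remove [nofj,gxiu] add [jyd] -> 11 lines: vbftt btoz olqom mbb btnvp uomf jyd yzq zkgmf lwpy byzge
Final line count: 11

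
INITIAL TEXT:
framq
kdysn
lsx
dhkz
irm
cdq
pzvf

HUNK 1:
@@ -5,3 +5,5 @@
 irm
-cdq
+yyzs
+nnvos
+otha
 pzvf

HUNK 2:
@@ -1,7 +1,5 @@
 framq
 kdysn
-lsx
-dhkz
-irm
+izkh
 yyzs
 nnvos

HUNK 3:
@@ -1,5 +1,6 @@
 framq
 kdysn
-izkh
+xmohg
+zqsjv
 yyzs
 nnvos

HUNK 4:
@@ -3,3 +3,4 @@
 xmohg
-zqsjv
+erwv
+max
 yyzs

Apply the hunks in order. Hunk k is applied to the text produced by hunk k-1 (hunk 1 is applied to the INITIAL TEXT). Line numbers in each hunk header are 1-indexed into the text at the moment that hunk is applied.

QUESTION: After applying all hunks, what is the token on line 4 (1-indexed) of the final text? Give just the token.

Answer: erwv

Derivation:
Hunk 1: at line 5 remove [cdq] add [yyzs,nnvos,otha] -> 9 lines: framq kdysn lsx dhkz irm yyzs nnvos otha pzvf
Hunk 2: at line 1 remove [lsx,dhkz,irm] add [izkh] -> 7 lines: framq kdysn izkh yyzs nnvos otha pzvf
Hunk 3: at line 1 remove [izkh] add [xmohg,zqsjv] -> 8 lines: framq kdysn xmohg zqsjv yyzs nnvos otha pzvf
Hunk 4: at line 3 remove [zqsjv] add [erwv,max] -> 9 lines: framq kdysn xmohg erwv max yyzs nnvos otha pzvf
Final line 4: erwv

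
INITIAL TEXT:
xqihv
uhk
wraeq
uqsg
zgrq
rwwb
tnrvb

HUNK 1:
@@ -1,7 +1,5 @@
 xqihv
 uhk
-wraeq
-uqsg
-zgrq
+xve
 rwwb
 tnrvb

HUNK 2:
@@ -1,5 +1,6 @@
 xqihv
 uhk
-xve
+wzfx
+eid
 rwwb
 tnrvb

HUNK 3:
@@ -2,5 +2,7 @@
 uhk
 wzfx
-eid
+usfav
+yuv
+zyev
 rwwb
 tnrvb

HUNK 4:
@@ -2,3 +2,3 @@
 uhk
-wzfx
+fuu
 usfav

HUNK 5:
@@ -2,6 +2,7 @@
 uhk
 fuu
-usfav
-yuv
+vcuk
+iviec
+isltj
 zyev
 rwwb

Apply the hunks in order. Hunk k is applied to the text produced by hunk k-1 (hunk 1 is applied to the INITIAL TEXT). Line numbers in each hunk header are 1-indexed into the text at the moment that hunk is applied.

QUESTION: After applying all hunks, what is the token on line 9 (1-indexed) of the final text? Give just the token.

Hunk 1: at line 1 remove [wraeq,uqsg,zgrq] add [xve] -> 5 lines: xqihv uhk xve rwwb tnrvb
Hunk 2: at line 1 remove [xve] add [wzfx,eid] -> 6 lines: xqihv uhk wzfx eid rwwb tnrvb
Hunk 3: at line 2 remove [eid] add [usfav,yuv,zyev] -> 8 lines: xqihv uhk wzfx usfav yuv zyev rwwb tnrvb
Hunk 4: at line 2 remove [wzfx] add [fuu] -> 8 lines: xqihv uhk fuu usfav yuv zyev rwwb tnrvb
Hunk 5: at line 2 remove [usfav,yuv] add [vcuk,iviec,isltj] -> 9 lines: xqihv uhk fuu vcuk iviec isltj zyev rwwb tnrvb
Final line 9: tnrvb

Answer: tnrvb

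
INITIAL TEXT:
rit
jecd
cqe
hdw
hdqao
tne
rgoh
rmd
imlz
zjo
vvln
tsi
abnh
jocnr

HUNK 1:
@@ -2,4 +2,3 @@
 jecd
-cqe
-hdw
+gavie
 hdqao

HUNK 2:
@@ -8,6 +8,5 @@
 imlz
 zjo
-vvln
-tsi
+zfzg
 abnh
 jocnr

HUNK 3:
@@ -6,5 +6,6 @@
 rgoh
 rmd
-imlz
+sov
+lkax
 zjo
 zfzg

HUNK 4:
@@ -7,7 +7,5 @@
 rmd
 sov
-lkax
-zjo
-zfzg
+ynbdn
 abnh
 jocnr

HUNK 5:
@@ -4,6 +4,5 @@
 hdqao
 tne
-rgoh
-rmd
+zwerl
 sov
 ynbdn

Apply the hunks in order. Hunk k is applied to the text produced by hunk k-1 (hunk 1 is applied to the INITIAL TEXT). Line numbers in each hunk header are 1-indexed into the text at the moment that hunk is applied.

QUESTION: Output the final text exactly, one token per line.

Answer: rit
jecd
gavie
hdqao
tne
zwerl
sov
ynbdn
abnh
jocnr

Derivation:
Hunk 1: at line 2 remove [cqe,hdw] add [gavie] -> 13 lines: rit jecd gavie hdqao tne rgoh rmd imlz zjo vvln tsi abnh jocnr
Hunk 2: at line 8 remove [vvln,tsi] add [zfzg] -> 12 lines: rit jecd gavie hdqao tne rgoh rmd imlz zjo zfzg abnh jocnr
Hunk 3: at line 6 remove [imlz] add [sov,lkax] -> 13 lines: rit jecd gavie hdqao tne rgoh rmd sov lkax zjo zfzg abnh jocnr
Hunk 4: at line 7 remove [lkax,zjo,zfzg] add [ynbdn] -> 11 lines: rit jecd gavie hdqao tne rgoh rmd sov ynbdn abnh jocnr
Hunk 5: at line 4 remove [rgoh,rmd] add [zwerl] -> 10 lines: rit jecd gavie hdqao tne zwerl sov ynbdn abnh jocnr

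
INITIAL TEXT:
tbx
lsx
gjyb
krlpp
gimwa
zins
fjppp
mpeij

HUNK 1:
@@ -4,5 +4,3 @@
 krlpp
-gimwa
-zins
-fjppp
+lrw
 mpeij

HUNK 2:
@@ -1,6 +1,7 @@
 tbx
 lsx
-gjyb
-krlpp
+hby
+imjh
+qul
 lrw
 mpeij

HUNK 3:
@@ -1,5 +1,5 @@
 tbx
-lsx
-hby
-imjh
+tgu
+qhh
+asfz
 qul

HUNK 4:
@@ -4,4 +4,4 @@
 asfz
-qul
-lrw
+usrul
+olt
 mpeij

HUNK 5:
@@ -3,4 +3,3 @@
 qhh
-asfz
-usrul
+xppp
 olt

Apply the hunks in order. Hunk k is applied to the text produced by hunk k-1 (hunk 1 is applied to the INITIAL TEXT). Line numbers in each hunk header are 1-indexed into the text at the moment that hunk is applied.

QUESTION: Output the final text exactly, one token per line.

Answer: tbx
tgu
qhh
xppp
olt
mpeij

Derivation:
Hunk 1: at line 4 remove [gimwa,zins,fjppp] add [lrw] -> 6 lines: tbx lsx gjyb krlpp lrw mpeij
Hunk 2: at line 1 remove [gjyb,krlpp] add [hby,imjh,qul] -> 7 lines: tbx lsx hby imjh qul lrw mpeij
Hunk 3: at line 1 remove [lsx,hby,imjh] add [tgu,qhh,asfz] -> 7 lines: tbx tgu qhh asfz qul lrw mpeij
Hunk 4: at line 4 remove [qul,lrw] add [usrul,olt] -> 7 lines: tbx tgu qhh asfz usrul olt mpeij
Hunk 5: at line 3 remove [asfz,usrul] add [xppp] -> 6 lines: tbx tgu qhh xppp olt mpeij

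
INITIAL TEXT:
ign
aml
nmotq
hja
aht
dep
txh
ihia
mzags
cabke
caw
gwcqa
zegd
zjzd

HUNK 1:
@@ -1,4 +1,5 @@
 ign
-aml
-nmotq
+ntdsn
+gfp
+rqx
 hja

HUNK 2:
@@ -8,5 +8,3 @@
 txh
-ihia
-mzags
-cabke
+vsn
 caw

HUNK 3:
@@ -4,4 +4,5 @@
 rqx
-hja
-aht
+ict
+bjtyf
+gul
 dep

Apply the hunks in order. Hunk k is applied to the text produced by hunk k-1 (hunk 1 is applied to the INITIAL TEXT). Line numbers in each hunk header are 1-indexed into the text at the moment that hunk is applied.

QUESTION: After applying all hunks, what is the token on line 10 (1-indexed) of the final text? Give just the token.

Answer: vsn

Derivation:
Hunk 1: at line 1 remove [aml,nmotq] add [ntdsn,gfp,rqx] -> 15 lines: ign ntdsn gfp rqx hja aht dep txh ihia mzags cabke caw gwcqa zegd zjzd
Hunk 2: at line 8 remove [ihia,mzags,cabke] add [vsn] -> 13 lines: ign ntdsn gfp rqx hja aht dep txh vsn caw gwcqa zegd zjzd
Hunk 3: at line 4 remove [hja,aht] add [ict,bjtyf,gul] -> 14 lines: ign ntdsn gfp rqx ict bjtyf gul dep txh vsn caw gwcqa zegd zjzd
Final line 10: vsn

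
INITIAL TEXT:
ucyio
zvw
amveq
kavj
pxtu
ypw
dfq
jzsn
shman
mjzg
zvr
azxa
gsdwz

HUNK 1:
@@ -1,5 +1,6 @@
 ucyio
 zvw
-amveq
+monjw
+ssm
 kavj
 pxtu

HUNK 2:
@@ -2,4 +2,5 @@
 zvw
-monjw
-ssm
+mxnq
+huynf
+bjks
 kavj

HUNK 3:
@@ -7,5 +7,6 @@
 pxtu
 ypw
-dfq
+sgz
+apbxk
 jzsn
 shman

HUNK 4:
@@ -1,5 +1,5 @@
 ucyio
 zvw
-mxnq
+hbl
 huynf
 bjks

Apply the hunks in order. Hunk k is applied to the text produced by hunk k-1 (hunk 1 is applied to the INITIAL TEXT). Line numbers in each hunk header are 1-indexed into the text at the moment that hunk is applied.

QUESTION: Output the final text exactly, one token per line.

Answer: ucyio
zvw
hbl
huynf
bjks
kavj
pxtu
ypw
sgz
apbxk
jzsn
shman
mjzg
zvr
azxa
gsdwz

Derivation:
Hunk 1: at line 1 remove [amveq] add [monjw,ssm] -> 14 lines: ucyio zvw monjw ssm kavj pxtu ypw dfq jzsn shman mjzg zvr azxa gsdwz
Hunk 2: at line 2 remove [monjw,ssm] add [mxnq,huynf,bjks] -> 15 lines: ucyio zvw mxnq huynf bjks kavj pxtu ypw dfq jzsn shman mjzg zvr azxa gsdwz
Hunk 3: at line 7 remove [dfq] add [sgz,apbxk] -> 16 lines: ucyio zvw mxnq huynf bjks kavj pxtu ypw sgz apbxk jzsn shman mjzg zvr azxa gsdwz
Hunk 4: at line 1 remove [mxnq] add [hbl] -> 16 lines: ucyio zvw hbl huynf bjks kavj pxtu ypw sgz apbxk jzsn shman mjzg zvr azxa gsdwz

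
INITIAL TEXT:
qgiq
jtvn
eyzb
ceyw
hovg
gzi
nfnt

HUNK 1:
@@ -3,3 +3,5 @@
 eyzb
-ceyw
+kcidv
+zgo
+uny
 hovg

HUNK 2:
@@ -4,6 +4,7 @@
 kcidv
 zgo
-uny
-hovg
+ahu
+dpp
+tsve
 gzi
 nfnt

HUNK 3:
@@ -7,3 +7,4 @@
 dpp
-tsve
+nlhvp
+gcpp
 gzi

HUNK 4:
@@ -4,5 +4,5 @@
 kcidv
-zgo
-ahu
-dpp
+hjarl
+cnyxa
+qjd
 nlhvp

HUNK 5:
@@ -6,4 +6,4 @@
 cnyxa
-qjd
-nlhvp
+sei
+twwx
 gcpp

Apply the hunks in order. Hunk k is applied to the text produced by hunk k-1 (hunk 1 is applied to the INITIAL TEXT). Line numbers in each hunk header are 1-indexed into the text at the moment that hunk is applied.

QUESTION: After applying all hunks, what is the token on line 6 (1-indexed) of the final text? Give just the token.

Answer: cnyxa

Derivation:
Hunk 1: at line 3 remove [ceyw] add [kcidv,zgo,uny] -> 9 lines: qgiq jtvn eyzb kcidv zgo uny hovg gzi nfnt
Hunk 2: at line 4 remove [uny,hovg] add [ahu,dpp,tsve] -> 10 lines: qgiq jtvn eyzb kcidv zgo ahu dpp tsve gzi nfnt
Hunk 3: at line 7 remove [tsve] add [nlhvp,gcpp] -> 11 lines: qgiq jtvn eyzb kcidv zgo ahu dpp nlhvp gcpp gzi nfnt
Hunk 4: at line 4 remove [zgo,ahu,dpp] add [hjarl,cnyxa,qjd] -> 11 lines: qgiq jtvn eyzb kcidv hjarl cnyxa qjd nlhvp gcpp gzi nfnt
Hunk 5: at line 6 remove [qjd,nlhvp] add [sei,twwx] -> 11 lines: qgiq jtvn eyzb kcidv hjarl cnyxa sei twwx gcpp gzi nfnt
Final line 6: cnyxa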